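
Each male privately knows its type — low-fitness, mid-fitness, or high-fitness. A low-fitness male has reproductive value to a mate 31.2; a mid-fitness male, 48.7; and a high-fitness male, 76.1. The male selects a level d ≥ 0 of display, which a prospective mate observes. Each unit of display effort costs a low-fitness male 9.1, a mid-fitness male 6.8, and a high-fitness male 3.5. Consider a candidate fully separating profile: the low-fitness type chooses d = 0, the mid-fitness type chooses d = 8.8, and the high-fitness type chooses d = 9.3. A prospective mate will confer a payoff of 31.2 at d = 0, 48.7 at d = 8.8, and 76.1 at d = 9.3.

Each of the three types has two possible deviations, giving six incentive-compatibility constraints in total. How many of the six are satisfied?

Low-fitness (own payoff 31.2): to d=8.8 gives 48.7 − 9.1×8.8 = -31.38 → no gain ✓; to d=9.3 gives 76.1 − 9.1×9.3 = -8.53 → no gain ✓.
Mid-fitness (own payoff 48.7 − 6.8×8.8 = -11.14): to d=0 gives 31.2 → profitable ✗; to d=9.3 gives 76.1 − 6.8×9.3 = 12.86 → profitable ✗.
High-fitness (own payoff 76.1 − 3.5×9.3 = 43.55): to d=0 gives 31.2 → no gain ✓; to d=8.8 gives 48.7 − 3.5×8.8 = 17.9 → no gain ✓.
4 of the 6 constraints hold; not an equilibrium.

4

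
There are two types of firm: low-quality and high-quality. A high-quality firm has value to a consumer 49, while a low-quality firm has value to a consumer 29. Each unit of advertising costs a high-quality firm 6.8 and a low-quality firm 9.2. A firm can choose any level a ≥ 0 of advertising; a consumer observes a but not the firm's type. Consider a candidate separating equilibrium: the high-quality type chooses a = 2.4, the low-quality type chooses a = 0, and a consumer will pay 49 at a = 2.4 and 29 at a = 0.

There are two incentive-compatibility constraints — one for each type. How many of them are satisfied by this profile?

Low-quality type: stay at 0 → 29; mimic → 49 − 9.2 × 2.4 = 26.92. IC holds (29 ≥ 26.92).
High-quality type: signal → 49 − 6.8 × 2.4 = 32.68; deviate to 0 → 29. IC holds (32.68 ≥ 29).
2 of 2 constraints hold, so this is a separating equilibrium.

2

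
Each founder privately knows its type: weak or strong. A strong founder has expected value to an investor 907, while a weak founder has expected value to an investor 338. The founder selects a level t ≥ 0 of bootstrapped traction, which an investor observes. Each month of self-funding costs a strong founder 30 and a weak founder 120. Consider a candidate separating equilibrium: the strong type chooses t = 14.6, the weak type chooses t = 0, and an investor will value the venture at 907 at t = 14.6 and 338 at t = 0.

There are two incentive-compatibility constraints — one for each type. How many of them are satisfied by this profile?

2

Weak type: stay at 0 → 338; mimic → 907 − 120 × 14.6 = -845. IC holds (338 ≥ -845).
Strong type: signal → 907 − 30 × 14.6 = 469; deviate to 0 → 338. IC holds (469 ≥ 338).
2 of 2 constraints hold, so this is a separating equilibrium.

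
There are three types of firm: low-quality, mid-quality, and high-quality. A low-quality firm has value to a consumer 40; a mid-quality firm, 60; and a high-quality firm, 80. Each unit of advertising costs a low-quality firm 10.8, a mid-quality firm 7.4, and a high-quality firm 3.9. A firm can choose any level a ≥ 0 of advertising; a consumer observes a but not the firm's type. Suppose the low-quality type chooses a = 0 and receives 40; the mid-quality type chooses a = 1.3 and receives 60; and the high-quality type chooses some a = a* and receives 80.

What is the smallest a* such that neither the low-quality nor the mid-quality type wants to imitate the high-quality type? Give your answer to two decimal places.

4.00

Low-quality type (on-path payoff 40) won't mimic when 40 ≥ 80 − 10.8·a*, i.e. a* ≥ 3.70.
Mid-quality type (on-path payoff 60 − 7.4×1.3 = 50.38) won't mimic when 50.38 ≥ 80 − 7.4·a*, i.e. a* ≥ 4.00.
Both must hold, so a* = max(3.70, 4.00) = 4.00. The mid-quality type's constraint binds.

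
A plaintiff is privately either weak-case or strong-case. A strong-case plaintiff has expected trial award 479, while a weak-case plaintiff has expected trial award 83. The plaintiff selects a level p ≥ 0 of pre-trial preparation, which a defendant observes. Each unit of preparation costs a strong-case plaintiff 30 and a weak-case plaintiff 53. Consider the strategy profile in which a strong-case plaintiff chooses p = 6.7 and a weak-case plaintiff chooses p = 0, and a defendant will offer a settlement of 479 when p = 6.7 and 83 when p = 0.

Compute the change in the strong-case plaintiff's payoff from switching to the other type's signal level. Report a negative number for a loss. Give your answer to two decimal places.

Playing p = 6.7 the strong-case plaintiff receives 479 − 30 × 6.7 = 278.
Deviating to p = 0 yields 83 instead.
Gain from deviating: 83 − 278 = -195.00.
The gain is negative, so the strong-case type's incentive-compatibility constraint is satisfied.

-195.00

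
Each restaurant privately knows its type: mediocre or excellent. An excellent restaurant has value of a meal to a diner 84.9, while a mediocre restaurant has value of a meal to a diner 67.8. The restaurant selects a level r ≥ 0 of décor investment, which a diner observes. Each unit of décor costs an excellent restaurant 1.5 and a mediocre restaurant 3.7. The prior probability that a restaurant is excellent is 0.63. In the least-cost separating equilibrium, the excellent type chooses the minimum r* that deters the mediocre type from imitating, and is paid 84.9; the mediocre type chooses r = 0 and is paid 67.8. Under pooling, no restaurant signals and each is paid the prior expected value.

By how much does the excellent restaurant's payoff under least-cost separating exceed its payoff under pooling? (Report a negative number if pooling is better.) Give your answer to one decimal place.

Least-cost separating signal: r* solves 67.8 = 84.9 − 3.7·r*, so r* = (84.9 − 67.8)/3.7 ≈ 4.6216.
Excellent type's separating payoff: 84.9 − 1.5 × r* = 84.9 − 1.5 × (84.9 − 67.8)/3.7 = 84.9 − 25.65/3.7 ≈ 77.968.
Pooling payoff: 0.63 × 84.9 + 0.37 × 67.8 = 78.573.
Difference: 77.968 − 78.573 = -0.605, i.e. -0.6 to one decimal place.
The excellent type would prefer the pooling outcome.

-0.6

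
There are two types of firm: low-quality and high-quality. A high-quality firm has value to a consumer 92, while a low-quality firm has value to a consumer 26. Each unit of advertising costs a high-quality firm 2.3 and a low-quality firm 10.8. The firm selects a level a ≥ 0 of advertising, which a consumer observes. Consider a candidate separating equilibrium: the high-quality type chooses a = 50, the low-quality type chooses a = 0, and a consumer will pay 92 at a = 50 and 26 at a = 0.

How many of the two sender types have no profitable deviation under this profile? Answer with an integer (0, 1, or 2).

1

Low-quality type: stay at 0 → 26; mimic → 92 − 10.8 × 50 = -448. IC holds (26 ≥ -448).
High-quality type: signal → 92 − 2.3 × 50 = -23; deviate to 0 → 26. IC fails (-23 < 26).
1 of 2 constraints hold, so this profile is not an equilibrium.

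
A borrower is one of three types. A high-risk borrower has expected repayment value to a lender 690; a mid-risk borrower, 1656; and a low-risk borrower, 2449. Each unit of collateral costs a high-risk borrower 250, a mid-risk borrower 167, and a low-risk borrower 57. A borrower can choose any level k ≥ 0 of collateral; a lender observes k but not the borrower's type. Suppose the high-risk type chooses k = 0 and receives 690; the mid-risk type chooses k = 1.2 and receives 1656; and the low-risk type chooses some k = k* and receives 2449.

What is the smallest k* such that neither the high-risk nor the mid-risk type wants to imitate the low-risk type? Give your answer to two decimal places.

7.04

High-risk type (on-path payoff 690) won't mimic when 690 ≥ 2449 − 250·k*, i.e. k* ≥ 7.04.
Mid-risk type (on-path payoff 1656 − 167×1.2 = 1455.6) won't mimic when 1455.6 ≥ 2449 − 167·k*, i.e. k* ≥ 5.95.
Both must hold, so k* = max(7.04, 5.95) = 7.04. The high-risk type's constraint binds.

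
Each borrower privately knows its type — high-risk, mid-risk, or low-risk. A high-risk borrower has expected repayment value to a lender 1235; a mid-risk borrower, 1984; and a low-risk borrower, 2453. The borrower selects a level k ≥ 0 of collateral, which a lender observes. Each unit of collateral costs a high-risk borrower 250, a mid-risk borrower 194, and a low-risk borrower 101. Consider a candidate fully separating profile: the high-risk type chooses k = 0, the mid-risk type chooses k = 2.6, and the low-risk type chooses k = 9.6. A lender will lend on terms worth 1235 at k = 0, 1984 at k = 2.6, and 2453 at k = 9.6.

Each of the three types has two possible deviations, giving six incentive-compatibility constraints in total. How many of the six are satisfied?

4

High-risk (own payoff 1235): to k=2.6 gives 1984 − 250×2.6 = 1334 → profitable ✗; to k=9.6 gives 2453 − 250×9.6 = 53 → no gain ✓.
Mid-risk (own payoff 1984 − 194×2.6 = 1479.6): to k=0 gives 1235 → no gain ✓; to k=9.6 gives 2453 − 194×9.6 = 590.6 → no gain ✓.
Low-risk (own payoff 2453 − 101×9.6 = 1483.4): to k=0 gives 1235 → no gain ✓; to k=2.6 gives 1984 − 101×2.6 = 1721.4 → profitable ✗.
4 of the 6 constraints hold; not an equilibrium.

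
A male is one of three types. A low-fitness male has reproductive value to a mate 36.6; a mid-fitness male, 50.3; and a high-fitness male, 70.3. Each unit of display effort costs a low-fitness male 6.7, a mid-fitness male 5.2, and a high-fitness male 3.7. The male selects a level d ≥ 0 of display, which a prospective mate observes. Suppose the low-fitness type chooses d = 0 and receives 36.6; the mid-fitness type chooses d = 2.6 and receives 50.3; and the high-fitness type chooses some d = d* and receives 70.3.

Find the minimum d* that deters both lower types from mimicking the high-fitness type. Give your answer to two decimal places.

Mid-fitness type (on-path payoff 50.3 − 5.2×2.6 = 36.78) won't mimic when 36.78 ≥ 70.3 − 5.2·d*, i.e. d* ≥ 6.45.
Low-fitness type (on-path payoff 36.6) won't mimic when 36.6 ≥ 70.3 − 6.7·d*, i.e. d* ≥ 5.03.
Both must hold, so d* = max(5.03, 6.45) = 6.45. The mid-fitness type's constraint binds.

6.45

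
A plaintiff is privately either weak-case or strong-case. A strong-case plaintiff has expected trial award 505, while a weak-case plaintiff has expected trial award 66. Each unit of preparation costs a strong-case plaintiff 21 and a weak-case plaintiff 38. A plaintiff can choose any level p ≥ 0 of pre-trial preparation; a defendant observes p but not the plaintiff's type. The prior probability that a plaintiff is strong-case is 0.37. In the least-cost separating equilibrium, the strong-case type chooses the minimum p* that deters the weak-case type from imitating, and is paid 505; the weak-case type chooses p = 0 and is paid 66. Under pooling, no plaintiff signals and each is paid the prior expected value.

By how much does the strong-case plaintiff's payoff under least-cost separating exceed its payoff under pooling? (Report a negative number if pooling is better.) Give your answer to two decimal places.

Least-cost separating signal: p* solves 66 = 505 − 38·p*, so p* = (505 − 66)/38 ≈ 11.5526.
Strong-case type's separating payoff: 505 − 21 × p* = 505 − 21 × (505 − 66)/38 = 505 − 9219/38 ≈ 262.3947.
Pooling payoff: 0.37 × 505 + 0.63 × 66 = 228.43.
Difference: 262.3947 − 228.43 = 33.9647, i.e. 33.96 to two decimal places.
The strong-case type prefers to separate.

33.96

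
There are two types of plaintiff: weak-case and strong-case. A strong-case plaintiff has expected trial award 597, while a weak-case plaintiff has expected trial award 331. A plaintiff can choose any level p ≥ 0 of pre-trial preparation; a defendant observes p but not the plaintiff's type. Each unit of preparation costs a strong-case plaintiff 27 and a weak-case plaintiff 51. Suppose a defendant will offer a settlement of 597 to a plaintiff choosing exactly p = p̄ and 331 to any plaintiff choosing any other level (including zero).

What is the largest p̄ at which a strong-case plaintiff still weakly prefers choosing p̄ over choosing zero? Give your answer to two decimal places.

9.85

Choosing p̄ yields the strong-case type 597 − 27·p̄; choosing zero yields 331.
The strong-case type is indifferent at 597 − 27·p̄ = 331, i.e. p̄ = (597 − 331) / 27 ≈ 9.85.
For any p̄ above 9.85 the strong-case type would rather pool at zero, so separation collapses.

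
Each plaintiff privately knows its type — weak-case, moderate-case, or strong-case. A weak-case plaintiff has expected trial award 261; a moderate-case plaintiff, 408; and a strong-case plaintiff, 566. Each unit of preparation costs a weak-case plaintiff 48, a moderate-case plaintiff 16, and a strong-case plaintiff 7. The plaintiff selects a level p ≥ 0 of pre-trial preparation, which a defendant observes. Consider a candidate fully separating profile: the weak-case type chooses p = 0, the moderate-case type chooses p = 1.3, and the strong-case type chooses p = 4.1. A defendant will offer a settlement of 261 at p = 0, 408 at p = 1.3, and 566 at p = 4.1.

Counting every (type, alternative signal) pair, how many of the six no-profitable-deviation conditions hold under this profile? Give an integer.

3

Moderate-case (own payoff 408 − 16×1.3 = 387.2): to p=0 gives 261 → no gain ✓; to p=4.1 gives 566 − 16×4.1 = 500.4 → profitable ✗.
Weak-case (own payoff 261): to p=1.3 gives 408 − 48×1.3 = 345.6 → profitable ✗; to p=4.1 gives 566 − 48×4.1 = 369.2 → profitable ✗.
Strong-case (own payoff 566 − 7×4.1 = 537.3): to p=0 gives 261 → no gain ✓; to p=1.3 gives 408 − 7×1.3 = 398.9 → no gain ✓.
3 of the 6 constraints hold; not an equilibrium.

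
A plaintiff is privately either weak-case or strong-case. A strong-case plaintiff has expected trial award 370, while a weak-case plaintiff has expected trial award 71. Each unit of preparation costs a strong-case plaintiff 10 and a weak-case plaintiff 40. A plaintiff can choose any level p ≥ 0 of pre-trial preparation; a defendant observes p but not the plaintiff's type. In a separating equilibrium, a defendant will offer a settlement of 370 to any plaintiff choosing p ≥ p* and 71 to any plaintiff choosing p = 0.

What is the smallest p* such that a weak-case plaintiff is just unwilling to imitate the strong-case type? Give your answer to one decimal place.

A weak-case plaintiff choosing p = 0 receives 71.
Imitating at p* instead would pay 370 at cost 40·p*, netting 370 − 40·p*.
Indifference: 71 = 370 − 40·p*, so p* = (370 − 71) / 40 ≈ 7.5.
At p* the weak-case type's incentive constraint just binds; the strong-case type strictly prefers p* since its per-unit cost is lower.

7.5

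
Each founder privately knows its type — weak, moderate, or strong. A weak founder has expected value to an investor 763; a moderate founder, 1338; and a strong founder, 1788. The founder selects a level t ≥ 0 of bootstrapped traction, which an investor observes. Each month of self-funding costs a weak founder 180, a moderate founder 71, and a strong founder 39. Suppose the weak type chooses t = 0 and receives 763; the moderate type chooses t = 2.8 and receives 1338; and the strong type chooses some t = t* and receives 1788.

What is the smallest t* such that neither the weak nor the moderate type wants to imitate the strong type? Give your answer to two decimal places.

9.14

Weak type (on-path payoff 763) won't mimic when 763 ≥ 1788 − 180·t*, i.e. t* ≥ 5.69.
Moderate type (on-path payoff 1338 − 71×2.8 = 1139.2) won't mimic when 1139.2 ≥ 1788 − 71·t*, i.e. t* ≥ 9.14.
Both must hold, so t* = max(5.69, 9.14) = 9.14. The moderate type's constraint binds.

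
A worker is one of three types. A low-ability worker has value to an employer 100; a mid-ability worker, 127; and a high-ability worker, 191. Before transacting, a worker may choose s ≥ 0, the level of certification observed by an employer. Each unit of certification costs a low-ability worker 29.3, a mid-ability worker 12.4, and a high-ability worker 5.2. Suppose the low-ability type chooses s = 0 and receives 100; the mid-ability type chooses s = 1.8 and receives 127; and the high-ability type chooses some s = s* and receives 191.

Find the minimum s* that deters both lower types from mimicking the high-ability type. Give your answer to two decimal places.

Low-ability type (on-path payoff 100) won't mimic when 100 ≥ 191 − 29.3·s*, i.e. s* ≥ 3.11.
Mid-ability type (on-path payoff 127 − 12.4×1.8 = 104.68) won't mimic when 104.68 ≥ 191 − 12.4·s*, i.e. s* ≥ 6.96.
Both must hold, so s* = max(3.11, 6.96) = 6.96. The mid-ability type's constraint binds.

6.96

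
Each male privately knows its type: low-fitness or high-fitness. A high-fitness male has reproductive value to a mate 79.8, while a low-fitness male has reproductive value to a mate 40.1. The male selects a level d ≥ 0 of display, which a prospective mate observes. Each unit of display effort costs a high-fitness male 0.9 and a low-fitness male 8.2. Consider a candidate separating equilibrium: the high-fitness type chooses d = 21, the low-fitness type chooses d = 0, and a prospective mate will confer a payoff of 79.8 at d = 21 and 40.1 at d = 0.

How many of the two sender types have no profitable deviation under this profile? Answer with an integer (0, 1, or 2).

2

High-fitness type: signal → 79.8 − 0.9 × 21 = 60.9; deviate to 0 → 40.1. IC holds (60.9 ≥ 40.1).
Low-fitness type: stay at 0 → 40.1; mimic → 79.8 − 8.2 × 21 = -92.4. IC holds (40.1 ≥ -92.4).
2 of 2 constraints hold, so this is a separating equilibrium.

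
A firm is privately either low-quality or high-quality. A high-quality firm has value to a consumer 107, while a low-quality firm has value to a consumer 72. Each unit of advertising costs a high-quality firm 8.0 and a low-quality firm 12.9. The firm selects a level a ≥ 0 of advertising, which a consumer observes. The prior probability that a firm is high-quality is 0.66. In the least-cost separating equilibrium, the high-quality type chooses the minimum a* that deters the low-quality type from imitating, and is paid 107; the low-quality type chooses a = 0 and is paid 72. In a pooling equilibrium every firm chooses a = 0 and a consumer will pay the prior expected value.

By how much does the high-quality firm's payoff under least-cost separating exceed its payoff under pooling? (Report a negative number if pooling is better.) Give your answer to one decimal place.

-9.8

Least-cost separating signal: a* solves 72 = 107 − 12.9·a*, so a* = (107 − 72)/12.9 ≈ 2.7132.
High-quality type's separating payoff: 107 − 8.0 × a* = 107 − 8.0 × (107 − 72)/12.9 = 107 − 280/12.9 ≈ 85.295.
Pooling payoff: 0.66 × 107 + 0.34 × 72 = 95.1.
Difference: 85.295 − 95.1 = -9.805, i.e. -9.8 to one decimal place.
The high-quality type would prefer the pooling outcome.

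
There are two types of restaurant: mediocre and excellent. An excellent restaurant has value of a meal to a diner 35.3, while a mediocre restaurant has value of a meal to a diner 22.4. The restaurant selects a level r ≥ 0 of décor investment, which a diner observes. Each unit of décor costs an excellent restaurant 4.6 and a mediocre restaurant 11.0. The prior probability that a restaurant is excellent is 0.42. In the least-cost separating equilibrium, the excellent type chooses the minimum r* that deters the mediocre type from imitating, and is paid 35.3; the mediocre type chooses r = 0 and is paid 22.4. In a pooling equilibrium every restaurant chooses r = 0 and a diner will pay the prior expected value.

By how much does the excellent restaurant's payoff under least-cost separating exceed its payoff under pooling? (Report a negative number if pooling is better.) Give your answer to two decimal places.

2.09

Least-cost separating signal: r* solves 22.4 = 35.3 − 11.0·r*, so r* = (35.3 − 22.4)/11.0 ≈ 1.1727.
Excellent type's separating payoff: 35.3 − 4.6 × r* = 35.3 − 4.6 × (35.3 − 22.4)/11.0 = 35.3 − 59.34/11.0 ≈ 29.9055.
Pooling payoff: 0.42 × 35.3 + 0.58 × 22.4 = 27.818.
Difference: 29.9055 − 27.818 = 2.0875, i.e. 2.09 to two decimal places.
The excellent type prefers to separate.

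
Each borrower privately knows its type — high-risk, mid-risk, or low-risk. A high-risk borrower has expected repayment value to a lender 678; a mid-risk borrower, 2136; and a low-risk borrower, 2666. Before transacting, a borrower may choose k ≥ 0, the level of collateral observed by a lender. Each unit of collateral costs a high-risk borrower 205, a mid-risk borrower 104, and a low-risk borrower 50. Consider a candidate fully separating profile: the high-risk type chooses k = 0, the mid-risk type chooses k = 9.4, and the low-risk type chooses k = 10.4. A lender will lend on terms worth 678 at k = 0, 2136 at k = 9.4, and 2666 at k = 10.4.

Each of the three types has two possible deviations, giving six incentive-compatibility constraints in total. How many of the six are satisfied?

High-risk (own payoff 678): to k=9.4 gives 2136 − 205×9.4 = 209 → no gain ✓; to k=10.4 gives 2666 − 205×10.4 = 534 → no gain ✓.
Low-risk (own payoff 2666 − 50×10.4 = 2146): to k=0 gives 678 → no gain ✓; to k=9.4 gives 2136 − 50×9.4 = 1666 → no gain ✓.
Mid-risk (own payoff 2136 − 104×9.4 = 1158.4): to k=0 gives 678 → no gain ✓; to k=10.4 gives 2666 − 104×10.4 = 1584.4 → profitable ✗.
5 of the 6 constraints hold; not an equilibrium.

5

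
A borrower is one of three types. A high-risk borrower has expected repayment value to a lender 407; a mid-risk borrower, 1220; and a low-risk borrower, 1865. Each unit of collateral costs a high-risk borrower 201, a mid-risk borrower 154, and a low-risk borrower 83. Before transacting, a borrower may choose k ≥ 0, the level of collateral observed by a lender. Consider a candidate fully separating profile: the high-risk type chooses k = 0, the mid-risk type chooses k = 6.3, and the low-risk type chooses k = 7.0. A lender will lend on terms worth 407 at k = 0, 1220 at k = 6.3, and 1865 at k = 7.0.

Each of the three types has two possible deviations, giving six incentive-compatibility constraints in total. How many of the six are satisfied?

3

Low-risk (own payoff 1865 − 83×7.0 = 1284): to k=0 gives 407 → no gain ✓; to k=6.3 gives 1220 − 83×6.3 = 697.1 → no gain ✓.
Mid-risk (own payoff 1220 − 154×6.3 = 249.8): to k=0 gives 407 → profitable ✗; to k=7.0 gives 1865 − 154×7.0 = 787 → profitable ✗.
High-risk (own payoff 407): to k=6.3 gives 1220 − 201×6.3 = -46.3 → no gain ✓; to k=7.0 gives 1865 − 201×7.0 = 458 → profitable ✗.
3 of the 6 constraints hold; not an equilibrium.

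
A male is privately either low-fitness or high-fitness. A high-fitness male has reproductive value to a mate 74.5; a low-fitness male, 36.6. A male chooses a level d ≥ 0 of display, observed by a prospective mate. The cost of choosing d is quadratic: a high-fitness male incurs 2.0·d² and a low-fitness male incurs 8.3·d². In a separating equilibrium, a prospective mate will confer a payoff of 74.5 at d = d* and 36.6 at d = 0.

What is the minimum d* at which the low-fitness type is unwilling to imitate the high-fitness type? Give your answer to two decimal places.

The low-fitness type at d = 0 receives 36.6; imitating at d* yields 74.5 − 8.3·d*².
Indifference: 36.6 = 74.5 − 8.3·d*², so d*² = (74.5 − 36.6) / 8.3 ≈ 4.5663.
d* = √4.5663 ≈ 2.14.

2.14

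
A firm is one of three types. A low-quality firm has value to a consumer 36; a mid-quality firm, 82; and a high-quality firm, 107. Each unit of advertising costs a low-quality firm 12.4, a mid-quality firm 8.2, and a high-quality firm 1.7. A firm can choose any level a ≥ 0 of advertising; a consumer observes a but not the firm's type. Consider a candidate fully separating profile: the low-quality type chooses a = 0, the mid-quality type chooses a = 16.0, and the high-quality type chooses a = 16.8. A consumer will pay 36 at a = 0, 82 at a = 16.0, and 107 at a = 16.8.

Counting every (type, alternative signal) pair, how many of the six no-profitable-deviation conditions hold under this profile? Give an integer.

Low-quality (own payoff 36): to a=16.0 gives 82 − 12.4×16.0 = -116.4 → no gain ✓; to a=16.8 gives 107 − 12.4×16.8 = -101.32 → no gain ✓.
Mid-quality (own payoff 82 − 8.2×16.0 = -49.2): to a=0 gives 36 → profitable ✗; to a=16.8 gives 107 − 8.2×16.8 = -30.76 → profitable ✗.
High-quality (own payoff 107 − 1.7×16.8 = 78.44): to a=0 gives 36 → no gain ✓; to a=16.0 gives 82 − 1.7×16.0 = 54.8 → no gain ✓.
4 of the 6 constraints hold; not an equilibrium.

4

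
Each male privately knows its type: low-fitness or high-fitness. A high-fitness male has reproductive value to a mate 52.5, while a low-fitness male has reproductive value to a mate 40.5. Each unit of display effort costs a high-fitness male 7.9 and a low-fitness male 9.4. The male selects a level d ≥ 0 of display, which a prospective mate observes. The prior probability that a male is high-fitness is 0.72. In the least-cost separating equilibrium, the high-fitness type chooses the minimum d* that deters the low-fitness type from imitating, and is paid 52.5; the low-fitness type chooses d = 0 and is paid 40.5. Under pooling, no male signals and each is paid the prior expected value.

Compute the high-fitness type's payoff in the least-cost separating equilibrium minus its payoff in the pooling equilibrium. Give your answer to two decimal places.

Least-cost separating signal: d* solves 40.5 = 52.5 − 9.4·d*, so d* = (52.5 − 40.5)/9.4 ≈ 1.2766.
High-fitness type's separating payoff: 52.5 − 7.9 × d* = 52.5 − 7.9 × (52.5 − 40.5)/9.4 = 52.5 − 94.8/9.4 ≈ 42.4149.
Pooling payoff: 0.72 × 52.5 + 0.28 × 40.5 = 49.14.
Difference: 42.4149 − 49.14 = -6.7251, i.e. -6.73 to two decimal places.
The high-fitness type would prefer the pooling outcome.

-6.73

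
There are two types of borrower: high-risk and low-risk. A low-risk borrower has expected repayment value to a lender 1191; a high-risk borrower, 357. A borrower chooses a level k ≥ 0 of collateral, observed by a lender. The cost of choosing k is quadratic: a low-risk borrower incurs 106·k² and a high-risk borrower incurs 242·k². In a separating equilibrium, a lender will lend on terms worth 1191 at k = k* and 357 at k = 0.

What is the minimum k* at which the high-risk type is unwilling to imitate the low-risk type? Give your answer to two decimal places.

The high-risk type at k = 0 receives 357; imitating at k* yields 1191 − 242·k*².
Indifference: 357 = 1191 − 242·k*², so k*² = (1191 − 357) / 242 ≈ 3.4463.
k* = √3.4463 ≈ 1.86.

1.86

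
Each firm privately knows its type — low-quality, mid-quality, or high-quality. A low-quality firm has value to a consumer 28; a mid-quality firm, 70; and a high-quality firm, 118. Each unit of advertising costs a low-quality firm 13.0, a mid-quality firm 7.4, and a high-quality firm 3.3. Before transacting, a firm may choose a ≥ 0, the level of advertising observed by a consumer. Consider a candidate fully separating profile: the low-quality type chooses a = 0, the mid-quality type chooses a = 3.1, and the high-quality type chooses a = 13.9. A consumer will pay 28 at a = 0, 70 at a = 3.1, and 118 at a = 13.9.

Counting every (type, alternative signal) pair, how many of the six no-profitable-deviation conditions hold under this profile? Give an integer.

Low-quality (own payoff 28): to a=3.1 gives 70 − 13.0×3.1 = 29.7 → profitable ✗; to a=13.9 gives 118 − 13.0×13.9 = -62.7 → no gain ✓.
Mid-quality (own payoff 70 − 7.4×3.1 = 47.06): to a=0 gives 28 → no gain ✓; to a=13.9 gives 118 − 7.4×13.9 = 15.14 → no gain ✓.
High-quality (own payoff 118 − 3.3×13.9 = 72.13): to a=0 gives 28 → no gain ✓; to a=3.1 gives 70 − 3.3×3.1 = 59.77 → no gain ✓.
5 of the 6 constraints hold; not an equilibrium.

5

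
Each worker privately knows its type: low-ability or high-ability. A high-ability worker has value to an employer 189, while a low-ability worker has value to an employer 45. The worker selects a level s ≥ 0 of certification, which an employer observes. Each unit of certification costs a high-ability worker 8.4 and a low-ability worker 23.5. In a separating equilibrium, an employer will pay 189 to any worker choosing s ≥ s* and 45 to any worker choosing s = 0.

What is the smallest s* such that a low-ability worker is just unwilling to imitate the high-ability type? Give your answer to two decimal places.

6.13

A low-ability worker choosing s = 0 receives 45.
Imitating at s* instead would pay 189 at cost 23.5·s*, netting 189 − 23.5·s*.
Indifference: 45 = 189 − 23.5·s*, so s* = (189 − 45) / 23.5 ≈ 6.13.
At s* the low-ability type's incentive constraint just binds; the high-ability type strictly prefers s* since its per-unit cost is lower.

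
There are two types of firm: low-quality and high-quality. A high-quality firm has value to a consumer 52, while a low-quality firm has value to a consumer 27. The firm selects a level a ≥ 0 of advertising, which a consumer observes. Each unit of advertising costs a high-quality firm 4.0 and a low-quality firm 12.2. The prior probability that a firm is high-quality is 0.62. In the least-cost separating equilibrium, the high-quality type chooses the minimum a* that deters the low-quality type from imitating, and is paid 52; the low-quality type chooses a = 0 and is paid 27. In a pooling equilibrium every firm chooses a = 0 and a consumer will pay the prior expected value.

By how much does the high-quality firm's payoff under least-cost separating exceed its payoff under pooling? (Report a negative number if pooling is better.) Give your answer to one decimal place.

1.3

Least-cost separating signal: a* solves 27 = 52 − 12.2·a*, so a* = (52 − 27)/12.2 ≈ 2.0492.
High-quality type's separating payoff: 52 − 4.0 × a* = 52 − 4.0 × (52 − 27)/12.2 = 52 − 100/12.2 ≈ 43.803.
Pooling payoff: 0.62 × 52 + 0.38 × 27 = 42.5.
Difference: 43.803 − 42.5 = 1.303, i.e. 1.3 to one decimal place.
The high-quality type prefers to separate.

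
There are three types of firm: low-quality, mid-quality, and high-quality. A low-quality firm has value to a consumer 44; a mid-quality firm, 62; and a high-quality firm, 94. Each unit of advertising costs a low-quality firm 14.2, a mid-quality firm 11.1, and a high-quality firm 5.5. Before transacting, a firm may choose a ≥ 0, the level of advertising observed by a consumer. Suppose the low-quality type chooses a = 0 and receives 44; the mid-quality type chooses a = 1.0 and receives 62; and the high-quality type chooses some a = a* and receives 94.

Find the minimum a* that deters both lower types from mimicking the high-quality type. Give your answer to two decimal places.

Low-quality type (on-path payoff 44) won't mimic when 44 ≥ 94 − 14.2·a*, i.e. a* ≥ 3.52.
Mid-quality type (on-path payoff 62 − 11.1×1.0 = 50.9) won't mimic when 50.9 ≥ 94 − 11.1·a*, i.e. a* ≥ 3.88.
Both must hold, so a* = max(3.52, 3.88) = 3.88. The mid-quality type's constraint binds.

3.88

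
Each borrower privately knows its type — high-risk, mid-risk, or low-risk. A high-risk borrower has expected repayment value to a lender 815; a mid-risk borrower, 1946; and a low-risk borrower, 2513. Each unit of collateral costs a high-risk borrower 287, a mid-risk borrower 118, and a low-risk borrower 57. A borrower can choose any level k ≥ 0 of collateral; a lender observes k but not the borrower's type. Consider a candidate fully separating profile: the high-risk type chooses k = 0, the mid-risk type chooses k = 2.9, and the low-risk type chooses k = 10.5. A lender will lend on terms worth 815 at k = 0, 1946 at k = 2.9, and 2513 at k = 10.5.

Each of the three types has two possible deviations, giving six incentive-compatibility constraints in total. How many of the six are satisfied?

5

High-risk (own payoff 815): to k=2.9 gives 1946 − 287×2.9 = 1113.7 → profitable ✗; to k=10.5 gives 2513 − 287×10.5 = -500.5 → no gain ✓.
Mid-risk (own payoff 1946 − 118×2.9 = 1603.8): to k=0 gives 815 → no gain ✓; to k=10.5 gives 2513 − 118×10.5 = 1274 → no gain ✓.
Low-risk (own payoff 2513 − 57×10.5 = 1914.5): to k=0 gives 815 → no gain ✓; to k=2.9 gives 1946 − 57×2.9 = 1780.7 → no gain ✓.
5 of the 6 constraints hold; not an equilibrium.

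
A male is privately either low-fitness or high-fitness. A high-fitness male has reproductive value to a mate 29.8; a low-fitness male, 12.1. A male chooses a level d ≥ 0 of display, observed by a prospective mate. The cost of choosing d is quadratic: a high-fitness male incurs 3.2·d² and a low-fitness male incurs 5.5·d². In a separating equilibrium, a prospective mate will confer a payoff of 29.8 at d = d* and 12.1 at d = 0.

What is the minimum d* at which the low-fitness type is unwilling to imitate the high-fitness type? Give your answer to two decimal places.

1.79

The low-fitness type at d = 0 receives 12.1; imitating at d* yields 29.8 − 5.5·d*².
Indifference: 12.1 = 29.8 − 5.5·d*², so d*² = (29.8 − 12.1) / 5.5 ≈ 3.2182.
d* = √3.2182 ≈ 1.79.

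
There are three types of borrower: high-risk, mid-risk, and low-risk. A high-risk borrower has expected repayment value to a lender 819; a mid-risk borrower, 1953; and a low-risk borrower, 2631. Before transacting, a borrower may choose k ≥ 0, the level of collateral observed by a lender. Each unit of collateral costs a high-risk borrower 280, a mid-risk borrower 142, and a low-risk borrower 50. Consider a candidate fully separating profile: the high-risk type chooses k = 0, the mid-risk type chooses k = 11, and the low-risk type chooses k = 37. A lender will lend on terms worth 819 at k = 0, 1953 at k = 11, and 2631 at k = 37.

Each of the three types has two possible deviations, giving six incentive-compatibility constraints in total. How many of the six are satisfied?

Mid-risk (own payoff 1953 − 142×11 = 391): to k=0 gives 819 → profitable ✗; to k=37 gives 2631 − 142×37 = -2623 → no gain ✓.
High-risk (own payoff 819): to k=11 gives 1953 − 280×11 = -1127 → no gain ✓; to k=37 gives 2631 − 280×37 = -7729 → no gain ✓.
Low-risk (own payoff 2631 − 50×37 = 781): to k=0 gives 819 → profitable ✗; to k=11 gives 1953 − 50×11 = 1403 → profitable ✗.
3 of the 6 constraints hold; not an equilibrium.

3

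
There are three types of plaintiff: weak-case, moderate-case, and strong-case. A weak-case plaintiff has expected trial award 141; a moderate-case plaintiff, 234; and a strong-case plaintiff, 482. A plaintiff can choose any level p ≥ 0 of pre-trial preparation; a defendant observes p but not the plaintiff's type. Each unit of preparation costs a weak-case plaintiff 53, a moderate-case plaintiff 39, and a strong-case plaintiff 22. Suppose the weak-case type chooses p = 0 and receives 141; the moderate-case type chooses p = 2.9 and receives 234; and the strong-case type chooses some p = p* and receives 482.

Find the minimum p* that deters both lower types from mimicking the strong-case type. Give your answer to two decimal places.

Weak-case type (on-path payoff 141) won't mimic when 141 ≥ 482 − 53·p*, i.e. p* ≥ 6.43.
Moderate-case type (on-path payoff 234 − 39×2.9 = 120.9) won't mimic when 120.9 ≥ 482 − 39·p*, i.e. p* ≥ 9.26.
Both must hold, so p* = max(6.43, 9.26) = 9.26. The moderate-case type's constraint binds.

9.26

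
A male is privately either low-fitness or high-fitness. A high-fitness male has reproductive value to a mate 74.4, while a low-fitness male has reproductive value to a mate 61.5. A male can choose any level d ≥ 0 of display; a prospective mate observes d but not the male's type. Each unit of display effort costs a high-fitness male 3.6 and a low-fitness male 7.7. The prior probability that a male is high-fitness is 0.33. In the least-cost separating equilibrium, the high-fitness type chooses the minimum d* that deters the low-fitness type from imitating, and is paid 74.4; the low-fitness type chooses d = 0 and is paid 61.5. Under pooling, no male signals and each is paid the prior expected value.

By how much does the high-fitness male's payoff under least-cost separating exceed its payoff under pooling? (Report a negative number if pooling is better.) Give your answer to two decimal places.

2.61

Least-cost separating signal: d* solves 61.5 = 74.4 − 7.7·d*, so d* = (74.4 − 61.5)/7.7 ≈ 1.6753.
High-fitness type's separating payoff: 74.4 − 3.6 × d* = 74.4 − 3.6 × (74.4 − 61.5)/7.7 = 74.4 − 46.44/7.7 ≈ 68.3688.
Pooling payoff: 0.33 × 74.4 + 0.67 × 61.5 = 65.757.
Difference: 68.3688 − 65.757 = 2.6118, i.e. 2.61 to two decimal places.
The high-fitness type prefers to separate.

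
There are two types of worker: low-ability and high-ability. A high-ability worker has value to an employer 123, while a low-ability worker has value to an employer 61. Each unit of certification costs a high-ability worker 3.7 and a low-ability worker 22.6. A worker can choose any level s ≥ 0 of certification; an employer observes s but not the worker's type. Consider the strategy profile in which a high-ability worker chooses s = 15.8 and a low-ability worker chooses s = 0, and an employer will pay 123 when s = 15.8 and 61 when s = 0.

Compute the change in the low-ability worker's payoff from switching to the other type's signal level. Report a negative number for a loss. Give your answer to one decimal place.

Playing s = 0 the low-ability worker receives 61.
Deviating to s = 15.8 brings payment 123 at cost 22.6 × 15.8 = 357.08, netting -234.08.
Gain from deviating: -234.08 − 61 = -295.08, i.e. -295.1 to one decimal place.
The gain is negative, so the low-ability type's incentive-compatibility constraint is satisfied.

-295.1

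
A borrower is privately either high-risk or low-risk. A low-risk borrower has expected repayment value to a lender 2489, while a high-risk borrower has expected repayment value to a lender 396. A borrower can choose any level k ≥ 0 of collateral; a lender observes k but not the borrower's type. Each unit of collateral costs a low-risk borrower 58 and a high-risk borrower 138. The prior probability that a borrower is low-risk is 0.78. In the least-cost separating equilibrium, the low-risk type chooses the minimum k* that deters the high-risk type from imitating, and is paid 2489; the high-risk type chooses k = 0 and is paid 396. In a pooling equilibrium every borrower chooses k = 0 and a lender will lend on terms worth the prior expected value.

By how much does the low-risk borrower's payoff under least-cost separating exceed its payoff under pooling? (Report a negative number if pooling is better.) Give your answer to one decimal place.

Least-cost separating signal: k* solves 396 = 2489 − 138·k*, so k* = (2489 − 396)/138 ≈ 15.1667.
Low-risk type's separating payoff: 2489 − 58 × k* = 2489 − 58 × (2489 − 396)/138 = 2489 − 121394/138 ≈ 1609.333.
Pooling payoff: 0.78 × 2489 + 0.22 × 396 = 2028.54.
Difference: 1609.333 − 2028.54 = -419.207, i.e. -419.2 to one decimal place.
The low-risk type would prefer the pooling outcome.

-419.2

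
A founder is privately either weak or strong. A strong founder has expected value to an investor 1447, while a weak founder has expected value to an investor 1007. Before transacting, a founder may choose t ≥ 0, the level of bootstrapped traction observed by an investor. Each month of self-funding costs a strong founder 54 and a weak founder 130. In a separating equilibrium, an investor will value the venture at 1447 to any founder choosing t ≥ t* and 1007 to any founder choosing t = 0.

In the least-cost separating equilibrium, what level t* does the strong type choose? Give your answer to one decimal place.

3.4

A weak founder choosing t = 0 receives 1007.
Imitating at t* instead would pay 1447 at cost 130·t*, netting 1447 − 130·t*.
Indifference: 1007 = 1447 − 130·t*, so t* = (1447 − 1007) / 130 ≈ 3.4.
This is the weak type's binding incentive-compatibility constraint; any t ≥ 3.4 sustains separation on that side.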